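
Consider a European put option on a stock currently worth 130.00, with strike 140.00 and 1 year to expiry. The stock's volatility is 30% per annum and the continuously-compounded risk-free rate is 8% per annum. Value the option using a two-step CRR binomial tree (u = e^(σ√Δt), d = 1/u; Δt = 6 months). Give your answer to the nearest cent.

CRR parameters: u = e^(σ√Δt) = e^(0.3·√0.5) = 1.2363, d = 1/u = 0.8089
Per-period rate: rΔt = 0.08·0.5 = 0.04, so R = e^0.04 = 1.0408
Risk-neutral probability p = (e^0.04 − 0.8089)/(1.2363 − 0.8089) = 0.2320/0.4275 = 0.5426
Terminal stock prices: S_uu = 198.7, S_ud = 130, S_dd = 85.05
Terminal payoffs (K − S): max(-58.7, 0) = 0, max(10, 0) = 10, max(54.95, 0) = 54.95
Node u (S = 160.7): V_u = e^(−0.04)·[0.5426·0.0000 + 0.4574·10.0000] = 4.3943
Node d (S = 105.2): V_d = e^(−0.04)·[0.5426·10.0000 + 0.4574·54.9474] = 29.3590
Node 0 (S = 130): V_0 = e^(−0.04)·[0.5426·4.3943 + 0.4574·29.3590] = 15.1922

15.19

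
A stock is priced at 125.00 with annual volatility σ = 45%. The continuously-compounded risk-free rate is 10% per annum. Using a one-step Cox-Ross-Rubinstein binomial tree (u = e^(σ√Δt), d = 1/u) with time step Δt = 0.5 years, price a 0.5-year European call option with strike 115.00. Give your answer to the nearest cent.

CRR parameters: u = e^(σ√Δt) = e^(0.45·√0.5) = 1.3746, d = 1/u = 0.7275
Per-period rate: rΔt = 0.1·0.5 = 0.05, so R = e^0.05 = 1.0513
Risk-neutral probability p = (e^0.05 − 0.7275)/(1.3746 − 0.7275) = 0.3238/0.6472 = 0.5003
Terminal stock prices: S_u = 171.8, S_d = 90.93
Terminal payoffs (S − K): max(56.83, 0) = 56.83, max(-24.07, 0) = 0
Node 0 (S = 125): V_0 = e^(−0.05)·[0.5003·56.8311 + 0.4997·0.0000] = 27.0479

27.05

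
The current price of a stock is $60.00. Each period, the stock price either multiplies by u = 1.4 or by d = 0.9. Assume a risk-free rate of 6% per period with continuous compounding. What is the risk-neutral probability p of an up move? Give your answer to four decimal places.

Risk-neutral probability p = (e^0.06 − 0.9)/(1.4 − 0.9) = 0.1618/0.5000 = 0.3237

p = 0.3237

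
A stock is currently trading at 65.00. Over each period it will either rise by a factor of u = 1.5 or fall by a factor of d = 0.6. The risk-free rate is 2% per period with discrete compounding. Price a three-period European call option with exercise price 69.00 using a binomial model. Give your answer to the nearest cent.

Risk-neutral probability p = (1 + 0.02 − 0.6)/(1.5 − 0.6) = 0.4200/0.9000 = 0.4667
Terminal stock prices: S_uuu = 219.4, S_uud = 87.75, S_udd = 35.1, S_ddd = 14.04
Terminal payoffs (S − K): max(150.4, 0) = 150.4, max(18.75, 0) = 18.75, max(-33.9, 0) = 0, max(-54.96, 0) = 0
Node uu (S = 146.2): V_uu = 1/1.02·[0.4667·150.3750 + 0.5333·18.7500] = 78.6029
Node ud (S = 58.5): V_ud = 1/1.02·[0.4667·18.7500 + 0.5333·0.0000] = 8.5784
Node dd (S = 23.4): V_dd = 1/1.02·[0.4667·0.0000 + 0.5333·0.0000] = 0.0000
Node u (S = 97.5): V_u = 1/1.02·[0.4667·78.6029 + 0.5333·8.5784] = 40.4476
Node d (S = 39): V_d = 1/1.02·[0.4667·8.5784 + 0.5333·0.0000] = 3.9248
Node 0 (S = 65): V_0 = 1/1.02·[0.4667·40.4476 + 0.5333·3.9248] = 20.5576

20.56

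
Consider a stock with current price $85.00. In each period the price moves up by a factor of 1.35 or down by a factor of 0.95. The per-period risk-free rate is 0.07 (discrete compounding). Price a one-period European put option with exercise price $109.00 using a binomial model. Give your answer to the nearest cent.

Risk-neutral probability p = (1 + 0.07 − 0.95)/(1.35 − 0.95) = 0.1200/0.4000 = 0.3000
Terminal stock prices: S_u = 114.8, S_d = 80.75
Terminal payoffs (K − S): max(-5.75, 0) = 0, max(28.25, 0) = 28.25
Node 0 (S = 85): V_0 = 1/1.07·[0.3000·0.0000 + 0.7000·28.2500] = 18.4813

$18.48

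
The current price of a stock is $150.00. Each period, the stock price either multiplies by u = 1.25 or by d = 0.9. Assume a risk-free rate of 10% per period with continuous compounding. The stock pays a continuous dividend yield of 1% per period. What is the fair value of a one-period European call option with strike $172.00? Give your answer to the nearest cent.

Per-period risk-free factor R = e^0.1 = 1.1052; dividend-adjusted growth = e^(0.1−0.01) = 1.0942.
Risk-neutral probability p = (1.0942 − 0.9)/(1.25 − 0.9) = 0.1942/0.3500 = 0.5548
Terminal stock prices: S_u = 187.5, S_d = 135
Terminal payoffs (S − K): max(15.5, 0) = 15.5, max(-37, 0) = 0
Node 0 (S = 150): V_0 = e^(−0.1)·[0.5548·15.5000 + 0.4452·0.0000] = 7.7808

$7.78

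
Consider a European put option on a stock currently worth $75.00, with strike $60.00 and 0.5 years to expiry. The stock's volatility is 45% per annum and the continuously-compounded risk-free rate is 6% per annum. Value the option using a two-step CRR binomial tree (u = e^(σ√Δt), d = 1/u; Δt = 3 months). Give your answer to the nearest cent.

$3.23

CRR parameters: u = e^(σ√Δt) = e^(0.45·√0.25) = 1.2523, d = 1/u = 0.7985
Per-period rate: rΔt = 0.06·0.25 = 0.015, so R = e^0.015 = 1.0151
Risk-neutral probability p = (e^0.015 − 0.7985)/(1.2523 − 0.7985) = 0.2166/0.4538 = 0.4773
Terminal stock prices: S_uu = 117.6, S_ud = 75, S_dd = 47.82
Terminal payoffs (K − S): max(-57.62, 0) = 0, max(-15, 0) = 0, max(12.18, 0) = 12.18
Node u (S = 93.92): V_u = e^(−0.015)·[0.4773·0.0000 + 0.5227·0.0000] = 0.0000
Node d (S = 59.89): V_d = e^(−0.015)·[0.4773·0.0000 + 0.5227·12.1779] = 6.2707
Node 0 (S = 75): V_0 = e^(−0.015)·[0.4773·0.0000 + 0.5227·6.2707] = 3.2290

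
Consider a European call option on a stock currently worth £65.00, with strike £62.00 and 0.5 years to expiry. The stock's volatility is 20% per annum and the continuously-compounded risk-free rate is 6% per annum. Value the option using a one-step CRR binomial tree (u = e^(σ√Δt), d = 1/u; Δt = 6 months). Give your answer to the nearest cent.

CRR parameters: u = e^(σ√Δt) = e^(0.2·√0.5) = 1.1519, d = 1/u = 0.8681
Per-period rate: rΔt = 0.06·0.5 = 0.03, so R = e^0.03 = 1.0305
Risk-neutral probability p = (e^0.03 − 0.8681)/(1.1519 − 0.8681) = 0.1623/0.2838 = 0.5720
Terminal stock prices: S_u = 74.87, S_d = 56.43
Terminal payoffs (S − K): max(12.87, 0) = 12.87, max(-5.572, 0) = 0
Node 0 (S = 65): V_0 = e^(−0.03)·[0.5720·12.8741 + 0.4280·0.0000] = 7.1466

£7.15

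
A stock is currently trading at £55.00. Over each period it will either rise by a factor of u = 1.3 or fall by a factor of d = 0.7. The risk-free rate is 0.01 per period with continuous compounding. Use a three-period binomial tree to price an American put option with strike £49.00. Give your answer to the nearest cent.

£8.32

Risk-neutral probability p = (e^0.01 − 0.7)/(1.3 − 0.7) = 0.3101/0.6000 = 0.5168
Terminal stock prices: S_uuu = 120.8, S_uud = 65.06, S_udd = 35.03, S_ddd = 18.86
Terminal payoffs (K − S): max(-71.84, 0) = 0, max(-16.06, 0) = 0, max(13.97, 0) = 13.97, max(30.14, 0) = 30.14
Node uu (S = 92.95): continuation = e^(−0.01)·[0.5168·0.0000 + 0.4832·0.0000] = 0.0000; exercise value = 0.0000 ≤ continuation, so V_uu = 0.0000
Node ud (S = 50.05): continuation = e^(−0.01)·[0.5168·0.0000 + 0.4832·13.9650] = 6.6814; exercise value = 0.0000 ≤ continuation, so V_ud = 6.6814
Node dd (S = 26.95): continuation = e^(−0.01)·[0.5168·13.9650 + 0.4832·30.1350] = 21.5624; exercise value = 22.0500 > continuation, so V_dd = 22.0500 (exercise)
Node u (S = 71.5): continuation = e^(−0.01)·[0.5168·0.0000 + 0.4832·6.6814] = 3.1967; exercise value = 0.0000 ≤ continuation, so V_u = 3.1967
Node d (S = 38.5): continuation = e^(−0.01)·[0.5168·6.6814 + 0.4832·22.0500] = 13.9679; exercise value = 10.5000 ≤ continuation, so V_d = 13.9679
Node 0 (S = 55): continuation = e^(−0.01)·[0.5168·3.1967 + 0.4832·13.9679] = 8.3183; exercise value = 0.0000 ≤ continuation, so V_0 = 8.3183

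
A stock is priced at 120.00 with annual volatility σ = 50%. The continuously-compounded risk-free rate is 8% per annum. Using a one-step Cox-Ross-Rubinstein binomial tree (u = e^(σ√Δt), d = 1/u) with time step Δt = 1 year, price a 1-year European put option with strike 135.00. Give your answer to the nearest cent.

31.16

CRR parameters: u = e^(σ√Δt) = e^(0.5·√1) = 1.6487, d = 1/u = 0.6065
Per-period rate: rΔt = 0.08·1 = 0.08, so R = e^0.08 = 1.0833
Risk-neutral probability p = (e^0.08 − 0.6065)/(1.6487 − 0.6065) = 0.4768/1.0422 = 0.4575
Terminal stock prices: S_u = 197.8, S_d = 72.78
Terminal payoffs (K − S): max(-62.85, 0) = 0, max(62.22, 0) = 62.22
Node 0 (S = 120): V_0 = e^(−0.08)·[0.4575·0.0000 + 0.5425·62.2163] = 31.1599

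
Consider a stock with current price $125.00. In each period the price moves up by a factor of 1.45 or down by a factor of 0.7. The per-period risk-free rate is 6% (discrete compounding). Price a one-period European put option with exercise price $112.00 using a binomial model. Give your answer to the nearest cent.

Risk-neutral probability p = (1 + 0.06 − 0.7)/(1.45 − 0.7) = 0.3600/0.7500 = 0.4800
Terminal stock prices: S_u = 181.2, S_d = 87.5
Terminal payoffs (K − S): max(-69.25, 0) = 0, max(24.5, 0) = 24.5
Node 0 (S = 125): V_0 = 1/1.06·[0.4800·0.0000 + 0.5200·24.5000] = 12.0189

$12.02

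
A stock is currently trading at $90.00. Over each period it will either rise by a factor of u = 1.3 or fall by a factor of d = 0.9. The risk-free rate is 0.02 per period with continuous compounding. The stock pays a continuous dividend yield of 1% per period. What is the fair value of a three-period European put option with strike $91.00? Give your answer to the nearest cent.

Per-period risk-free factor R = e^0.02 = 1.0202; dividend-adjusted growth = e^(0.02−0.01) = 1.0101.
Risk-neutral probability p = (1.0101 − 0.9)/(1.3 − 0.9) = 0.1101/0.4000 = 0.2751
Terminal stock prices: S_uuu = 197.7, S_uud = 136.9, S_udd = 94.77, S_ddd = 65.61
Terminal payoffs (K − S): max(-106.7, 0) = 0, max(-45.89, 0) = 0, max(-3.77, 0) = 0, max(25.39, 0) = 25.39
Node uu (S = 152.1): V_uu = e^(−0.02)·[0.2751·0.0000 + 0.7249·0.0000] = 0.0000
Node ud (S = 105.3): V_ud = e^(−0.02)·[0.2751·0.0000 + 0.7249·0.0000] = 0.0000
Node dd (S = 72.9): V_dd = e^(−0.02)·[0.2751·0.0000 + 0.7249·25.3900] = 18.0401
Node u (S = 117): V_u = e^(−0.02)·[0.2751·0.0000 + 0.7249·0.0000] = 0.0000
Node d (S = 81): V_d = e^(−0.02)·[0.2751·0.0000 + 0.7249·18.0401] = 12.8179
Node 0 (S = 90): V_0 = e^(−0.02)·[0.2751·0.0000 + 0.7249·12.8179] = 9.1074

$9.11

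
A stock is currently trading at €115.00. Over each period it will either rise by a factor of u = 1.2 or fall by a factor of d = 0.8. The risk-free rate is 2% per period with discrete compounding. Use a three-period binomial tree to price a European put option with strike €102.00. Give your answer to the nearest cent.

Risk-neutral probability p = (1 + 0.02 − 0.8)/(1.2 − 0.8) = 0.2200/0.4000 = 0.5500
Terminal stock prices: S_uuu = 198.7, S_uud = 132.5, S_udd = 88.32, S_ddd = 58.88
Terminal payoffs (K − S): max(-96.72, 0) = 0, max(-30.48, 0) = 0, max(13.68, 0) = 13.68, max(43.12, 0) = 43.12
Node uu (S = 165.6): V_uu = 1/1.02·[0.5500·0.0000 + 0.4500·0.0000] = 0.0000
Node ud (S = 110.4): V_ud = 1/1.02·[0.5500·0.0000 + 0.4500·13.6800] = 6.0353
Node dd (S = 73.6): V_dd = 1/1.02·[0.5500·13.6800 + 0.4500·43.1200] = 26.4000
Node u (S = 138): V_u = 1/1.02·[0.5500·0.0000 + 0.4500·6.0353] = 2.6626
Node d (S = 92): V_d = 1/1.02·[0.5500·6.0353 + 0.4500·26.4000] = 14.9014
Node 0 (S = 115): V_0 = 1/1.02·[0.5500·2.6626 + 0.4500·14.9014] = 8.0099

€8.01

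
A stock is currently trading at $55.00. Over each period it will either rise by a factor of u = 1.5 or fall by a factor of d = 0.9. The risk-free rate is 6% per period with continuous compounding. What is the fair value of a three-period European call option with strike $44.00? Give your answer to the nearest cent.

$19.52

Risk-neutral probability p = (e^0.06 − 0.9)/(1.5 − 0.9) = 0.1618/0.6000 = 0.2697
Terminal stock prices: S_uuu = 185.6, S_uud = 111.4, S_udd = 66.83, S_ddd = 40.1
Terminal payoffs (S − K): max(141.6, 0) = 141.6, max(67.38, 0) = 67.38, max(22.83, 0) = 22.83, max(-3.905, 0) = 0
Node uu (S = 123.8): V_uu = e^(−0.06)·[0.2697·141.6250 + 0.7303·67.3750] = 82.3124
Node ud (S = 74.25): V_ud = e^(−0.06)·[0.2697·67.3750 + 0.7303·22.8250] = 32.8124
Node dd (S = 44.55): V_dd = e^(−0.06)·[0.2697·22.8250 + 0.7303·0.0000] = 5.7980
Node u (S = 82.5): V_u = e^(−0.06)·[0.2697·82.3124 + 0.7303·32.8124] = 43.4755
Node d (S = 49.5): V_d = e^(−0.06)·[0.2697·32.8124 + 0.7303·5.7980] = 12.3225
Node 0 (S = 55): V_0 = e^(−0.06)·[0.2697·43.4755 + 0.7303·12.3225] = 19.5184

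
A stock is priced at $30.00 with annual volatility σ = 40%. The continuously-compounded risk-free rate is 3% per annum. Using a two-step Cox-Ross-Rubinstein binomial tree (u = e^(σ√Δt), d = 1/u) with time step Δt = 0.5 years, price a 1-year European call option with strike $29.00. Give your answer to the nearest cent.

$5.29

CRR parameters: u = e^(σ√Δt) = e^(0.4·√0.5) = 1.3269, d = 1/u = 0.7536
Per-period rate: rΔt = 0.03·0.5 = 0.015, so R = e^0.015 = 1.0151
Risk-neutral probability p = (e^0.015 − 0.7536)/(1.3269 − 0.7536) = 0.2615/0.5733 = 0.4561
Terminal stock prices: S_uu = 52.82, S_ud = 30, S_dd = 17.04
Terminal payoffs (S − K): max(23.82, 0) = 23.82, max(1, 0) = 1, max(-11.96, 0) = 0
Node u (S = 39.81): V_u = e^(−0.015)·[0.4561·23.8196 + 0.5439·1.0000] = 11.2386
Node d (S = 22.61): V_d = e^(−0.015)·[0.4561·1.0000 + 0.5439·0.0000] = 0.4493
Node 0 (S = 30): V_0 = e^(−0.015)·[0.4561·11.2386 + 0.5439·0.4493] = 5.2906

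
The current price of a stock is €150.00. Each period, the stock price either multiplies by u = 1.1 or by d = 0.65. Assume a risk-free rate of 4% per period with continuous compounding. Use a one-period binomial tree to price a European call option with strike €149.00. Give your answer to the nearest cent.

Risk-neutral probability p = (e^0.04 − 0.65)/(1.1 − 0.65) = 0.3908/0.4500 = 0.8685
Terminal stock prices: S_u = 165, S_d = 97.5
Terminal payoffs (S − K): max(16, 0) = 16, max(-51.5, 0) = 0
Node 0 (S = 150): V_0 = e^(−0.04)·[0.8685·16.0000 + 0.1315·0.0000] = 13.3506

€13.35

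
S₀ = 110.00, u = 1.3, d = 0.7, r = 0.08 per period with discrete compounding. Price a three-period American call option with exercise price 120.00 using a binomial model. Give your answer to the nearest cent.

28.08

Risk-neutral probability p = (1 + 0.08 − 0.7)/(1.3 − 0.7) = 0.3800/0.6000 = 0.6333
Terminal stock prices: S_uuu = 241.7, S_uud = 130.1, S_udd = 70.07, S_ddd = 37.73
Terminal payoffs (S − K): max(121.7, 0) = 121.7, max(10.13, 0) = 10.13, max(-49.93, 0) = 0, max(-82.27, 0) = 0
Node uu (S = 185.9): continuation = 1/1.08·[0.6333·121.6700 + 0.3667·10.1300] = 74.7889; exercise value = 65.9000 ≤ continuation, so V_uu = 74.7889
Node ud (S = 100.1): continuation = 1/1.08·[0.6333·10.1300 + 0.3667·0.0000] = 5.9404; exercise value = 0.0000 ≤ continuation, so V_ud = 5.9404
Node dd (S = 53.9): continuation = 1/1.08·[0.6333·0.0000 + 0.3667·0.0000] = 0.0000; exercise value = 0.0000 ≤ continuation, so V_dd = 0.0000
Node u (S = 143): continuation = 1/1.08·[0.6333·74.7889 + 0.3667·5.9404] = 45.8745; exercise value = 23.0000 ≤ continuation, so V_u = 45.8745
Node d (S = 77): continuation = 1/1.08·[0.6333·5.9404 + 0.3667·0.0000] = 3.4836; exercise value = 0.0000 ≤ continuation, so V_d = 3.4836
Node 0 (S = 110): continuation = 1/1.08·[0.6333·45.8745 + 0.3667·3.4836] = 28.0844; exercise value = 0.0000 ≤ continuation, so V_0 = 28.0844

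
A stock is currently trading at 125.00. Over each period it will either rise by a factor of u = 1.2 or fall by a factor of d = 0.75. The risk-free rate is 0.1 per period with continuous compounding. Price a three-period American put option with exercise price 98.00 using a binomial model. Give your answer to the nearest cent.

1.71

Risk-neutral probability p = (e^0.1 − 0.75)/(1.2 − 0.75) = 0.3552/0.4500 = 0.7893
Terminal stock prices: S_uuu = 216, S_uud = 135, S_udd = 84.38, S_ddd = 52.73
Terminal payoffs (K − S): max(-118, 0) = 0, max(-37, 0) = 0, max(13.62, 0) = 13.62, max(45.27, 0) = 45.27
Node uu (S = 180): continuation = e^(−0.1)·[0.7893·0.0000 + 0.2107·0.0000] = 0.0000; exercise value = 0.0000 ≤ continuation, so V_uu = 0.0000
Node ud (S = 112.5): continuation = e^(−0.1)·[0.7893·0.0000 + 0.2107·13.6250] = 2.5980; exercise value = 0.0000 ≤ continuation, so V_ud = 2.5980
Node dd (S = 70.31): continuation = e^(−0.1)·[0.7893·13.6250 + 0.2107·45.2656] = 18.3616; exercise value = 27.6875 > continuation, so V_dd = 27.6875 (exercise)
Node u (S = 150): continuation = e^(−0.1)·[0.7893·0.0000 + 0.2107·2.5980] = 0.4954; exercise value = 0.0000 ≤ continuation, so V_u = 0.4954
Node d (S = 93.75): continuation = e^(−0.1)·[0.7893·2.5980 + 0.2107·27.6875] = 7.1348; exercise value = 4.2500 ≤ continuation, so V_d = 7.1348
Node 0 (S = 125): continuation = e^(−0.1)·[0.7893·0.4954 + 0.2107·7.1348] = 1.7142; exercise value = 0.0000 ≤ continuation, so V_0 = 1.7142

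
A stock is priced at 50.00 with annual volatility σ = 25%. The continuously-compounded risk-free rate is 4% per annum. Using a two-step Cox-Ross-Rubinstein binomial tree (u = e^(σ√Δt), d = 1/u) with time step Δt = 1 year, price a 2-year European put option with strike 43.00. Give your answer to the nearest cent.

CRR parameters: u = e^(σ√Δt) = e^(0.25·√1) = 1.2840, d = 1/u = 0.7788
Per-period rate: rΔt = 0.04·1 = 0.04, so R = e^0.04 = 1.0408
Risk-neutral probability p = (e^0.04 − 0.7788)/(1.2840 − 0.7788) = 0.2620/0.5052 = 0.5186
Terminal stock prices: S_uu = 82.44, S_ud = 50, S_dd = 30.33
Terminal payoffs (K − S): max(-39.44, 0) = 0, max(-7, 0) = 0, max(12.67, 0) = 12.67
Node u (S = 64.2): V_u = e^(−0.04)·[0.5186·0.0000 + 0.4814·0.0000] = 0.0000
Node d (S = 38.94): V_d = e^(−0.04)·[0.5186·0.0000 + 0.4814·12.6735] = 5.8618
Node 0 (S = 50): V_0 = e^(−0.04)·[0.5186·0.0000 + 0.4814·5.8618] = 2.7112

2.71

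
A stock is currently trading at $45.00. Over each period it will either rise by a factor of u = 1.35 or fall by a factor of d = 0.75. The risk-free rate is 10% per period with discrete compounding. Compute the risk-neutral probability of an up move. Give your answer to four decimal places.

Risk-neutral probability p = (1 + 0.1 − 0.75)/(1.35 − 0.75) = 0.3500/0.6000 = 0.5833

p = 0.5833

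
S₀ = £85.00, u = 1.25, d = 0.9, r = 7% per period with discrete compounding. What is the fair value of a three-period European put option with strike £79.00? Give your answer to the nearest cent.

£1.89

Risk-neutral probability p = (1 + 0.07 − 0.9)/(1.25 − 0.9) = 0.1700/0.3500 = 0.4857
Terminal stock prices: S_uuu = 166, S_uud = 119.5, S_udd = 86.06, S_ddd = 61.97
Terminal payoffs (K − S): max(-87.02, 0) = 0, max(-40.53, 0) = 0, max(-7.062, 0) = 0, max(17.03, 0) = 17.03
Node uu (S = 132.8): V_uu = 1/1.07·[0.4857·0.0000 + 0.5143·0.0000] = 0.0000
Node ud (S = 95.62): V_ud = 1/1.07·[0.4857·0.0000 + 0.5143·0.0000] = 0.0000
Node dd (S = 68.85): V_dd = 1/1.07·[0.4857·0.0000 + 0.5143·17.0350] = 8.1877
Node u (S = 106.2): V_u = 1/1.07·[0.4857·0.0000 + 0.5143·0.0000] = 0.0000
Node d (S = 76.5): V_d = 1/1.07·[0.4857·0.0000 + 0.5143·8.1877] = 3.9354
Node 0 (S = 85): V_0 = 1/1.07·[0.4857·0.0000 + 0.5143·3.9354] = 1.8915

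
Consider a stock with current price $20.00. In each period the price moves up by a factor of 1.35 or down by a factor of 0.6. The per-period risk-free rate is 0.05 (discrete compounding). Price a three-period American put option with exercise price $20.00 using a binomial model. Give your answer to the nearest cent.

$3.90

Risk-neutral probability p = (1 + 0.05 − 0.6)/(1.35 − 0.6) = 0.4500/0.7500 = 0.6000
Terminal stock prices: S_uuu = 49.21, S_uud = 21.87, S_udd = 9.72, S_ddd = 4.32
Terminal payoffs (K − S): max(-29.21, 0) = 0, max(-1.87, 0) = 0, max(10.28, 0) = 10.28, max(15.68, 0) = 15.68
Node uu (S = 36.45): continuation = 1/1.05·[0.6000·0.0000 + 0.4000·0.0000] = 0.0000; exercise value = 0.0000 ≤ continuation, so V_uu = 0.0000
Node ud (S = 16.2): continuation = 1/1.05·[0.6000·0.0000 + 0.4000·10.2800] = 3.9162; exercise value = 3.8000 ≤ continuation, so V_ud = 3.9162
Node dd (S = 7.2): continuation = 1/1.05·[0.6000·10.2800 + 0.4000·15.6800] = 11.8476; exercise value = 12.8000 > continuation, so V_dd = 12.8000 (exercise)
Node u (S = 27): continuation = 1/1.05·[0.6000·0.0000 + 0.4000·3.9162] = 1.4919; exercise value = 0.0000 ≤ continuation, so V_u = 1.4919
Node d (S = 12): continuation = 1/1.05·[0.6000·3.9162 + 0.4000·12.8000] = 7.1140; exercise value = 8.0000 > continuation, so V_d = 8.0000 (exercise)
Node 0 (S = 20): continuation = 1/1.05·[0.6000·1.4919 + 0.4000·8.0000] = 3.9001; exercise value = 0.0000 ≤ continuation, so V_0 = 3.9001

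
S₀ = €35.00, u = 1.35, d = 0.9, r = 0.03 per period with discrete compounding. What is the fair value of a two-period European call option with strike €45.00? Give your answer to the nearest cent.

€1.48

Risk-neutral probability p = (1 + 0.03 − 0.9)/(1.35 − 0.9) = 0.1300/0.4500 = 0.2889
Terminal stock prices: S_uu = 63.79, S_ud = 42.52, S_dd = 28.35
Terminal payoffs (S − K): max(18.79, 0) = 18.79, max(-2.475, 0) = 0, max(-16.65, 0) = 0
Node u (S = 47.25): V_u = 1/1.03·[0.2889·18.7875 + 0.7111·0.0000] = 5.2694
Node d (S = 31.5): V_d = 1/1.03·[0.2889·0.0000 + 0.7111·0.0000] = 0.0000
Node 0 (S = 35): V_0 = 1/1.03·[0.2889·5.2694 + 0.7111·0.0000] = 1.4779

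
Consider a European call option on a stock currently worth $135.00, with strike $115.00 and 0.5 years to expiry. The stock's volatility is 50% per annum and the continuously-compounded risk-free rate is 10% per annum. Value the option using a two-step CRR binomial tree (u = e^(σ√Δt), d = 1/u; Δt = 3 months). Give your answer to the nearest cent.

$33.87

CRR parameters: u = e^(σ√Δt) = e^(0.5·√0.25) = 1.2840, d = 1/u = 0.7788
Per-period rate: rΔt = 0.1·0.25 = 0.025, so R = e^0.025 = 1.0253
Risk-neutral probability p = (e^0.025 − 0.7788)/(1.2840 − 0.7788) = 0.2465/0.5052 = 0.4879
Terminal stock prices: S_uu = 222.6, S_ud = 135, S_dd = 81.88
Terminal payoffs (S − K): max(107.6, 0) = 107.6, max(20, 0) = 20, max(-33.12, 0) = 0
Node u (S = 173.3): V_u = e^(−0.025)·[0.4879·107.5774 + 0.5121·20.0000] = 61.1828
Node d (S = 105.1): V_d = e^(−0.025)·[0.4879·20.0000 + 0.5121·0.0000] = 9.5177
Node 0 (S = 135): V_0 = e^(−0.025)·[0.4879·61.1828 + 0.5121·9.5177] = 33.8692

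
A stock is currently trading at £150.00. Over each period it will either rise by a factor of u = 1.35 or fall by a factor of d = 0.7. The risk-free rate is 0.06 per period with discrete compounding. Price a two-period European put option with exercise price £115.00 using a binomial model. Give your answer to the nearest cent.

Risk-neutral probability p = (1 + 0.06 − 0.7)/(1.35 − 0.7) = 0.3600/0.6500 = 0.5538
Terminal stock prices: S_uu = 273.4, S_ud = 141.8, S_dd = 73.5
Terminal payoffs (K − S): max(-158.4, 0) = 0, max(-26.75, 0) = 0, max(41.5, 0) = 41.5
Node u (S = 202.5): V_u = 1/1.06·[0.5538·0.0000 + 0.4462·0.0000] = 0.0000
Node d (S = 105): V_d = 1/1.06·[0.5538·0.0000 + 0.4462·41.5000] = 17.4673
Node 0 (S = 150): V_0 = 1/1.06·[0.5538·0.0000 + 0.4462·17.4673] = 7.3520

£7.35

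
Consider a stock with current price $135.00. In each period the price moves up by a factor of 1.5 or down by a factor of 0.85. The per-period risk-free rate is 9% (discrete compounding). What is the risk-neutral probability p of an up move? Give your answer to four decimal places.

p = 0.3692

Risk-neutral probability p = (1 + 0.09 − 0.85)/(1.5 − 0.85) = 0.2400/0.6500 = 0.3692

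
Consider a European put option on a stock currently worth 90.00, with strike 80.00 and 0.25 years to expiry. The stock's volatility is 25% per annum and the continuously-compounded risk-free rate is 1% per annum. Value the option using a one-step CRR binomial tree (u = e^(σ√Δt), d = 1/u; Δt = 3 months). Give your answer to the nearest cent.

CRR parameters: u = e^(σ√Δt) = e^(0.25·√0.25) = 1.1331, d = 1/u = 0.8825
Per-period rate: rΔt = 0.01·0.25 = 0.0025, so R = e^0.0025 = 1.0025
Risk-neutral probability p = (e^0.0025 − 0.8825)/(1.1331 − 0.8825) = 0.1200/0.2507 = 0.4788
Terminal stock prices: S_u = 102, S_d = 79.42
Terminal payoffs (K − S): max(-21.98, 0) = 0, max(0.5753, 0) = 0.5753
Node 0 (S = 90): V_0 = e^(−0.0025)·[0.4788·0.0000 + 0.5212·0.5753] = 0.2991

0.30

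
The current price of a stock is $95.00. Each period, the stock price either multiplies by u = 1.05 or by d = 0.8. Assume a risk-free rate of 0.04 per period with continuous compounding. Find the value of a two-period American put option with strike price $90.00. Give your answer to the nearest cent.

Risk-neutral probability p = (e^0.04 − 0.8)/(1.05 − 0.8) = 0.2408/0.2500 = 0.9632
Terminal stock prices: S_uu = 104.7, S_ud = 79.8, S_dd = 60.8
Terminal payoffs (K − S): max(-14.74, 0) = 0, max(10.2, 0) = 10.2, max(29.2, 0) = 29.2
Node u (S = 99.75): continuation = e^(−0.04)·[0.9632·0.0000 + 0.0368·10.2000] = 0.3602; exercise value = 0.0000 ≤ continuation, so V_u = 0.3602
Node d (S = 76): continuation = e^(−0.04)·[0.9632·10.2000 + 0.0368·29.2000] = 10.4710; exercise value = 14.0000 > continuation, so V_d = 14.0000 (exercise)
Node 0 (S = 95): continuation = e^(−0.04)·[0.9632·0.3602 + 0.0368·14.0000] = 0.8278; exercise value = 0.0000 ≤ continuation, so V_0 = 0.8278

$0.83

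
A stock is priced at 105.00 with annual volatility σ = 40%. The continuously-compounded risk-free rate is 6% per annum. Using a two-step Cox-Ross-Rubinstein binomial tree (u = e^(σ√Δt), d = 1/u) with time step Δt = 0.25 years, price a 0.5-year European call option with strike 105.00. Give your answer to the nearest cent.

CRR parameters: u = e^(σ√Δt) = e^(0.4·√0.25) = 1.2214, d = 1/u = 0.8187
Per-period rate: rΔt = 0.06·0.25 = 0.015, so R = e^0.015 = 1.0151
Risk-neutral probability p = (e^0.015 − 0.8187)/(1.2214 − 0.8187) = 0.1964/0.4027 = 0.4877
Terminal stock prices: S_uu = 156.6, S_ud = 105, S_dd = 70.38
Terminal payoffs (S − K): max(51.64, 0) = 51.64, max(0, 0) = 0, max(-34.62, 0) = 0
Node u (S = 128.2): V_u = e^(−0.015)·[0.4877·51.6416 + 0.5123·0.0000] = 24.8105
Node d (S = 85.97): V_d = e^(−0.015)·[0.4877·0.0000 + 0.5123·0.0000] = 0.0000
Node 0 (S = 105): V_0 = e^(−0.015)·[0.4877·24.8105 + 0.5123·0.0000] = 11.9199

11.92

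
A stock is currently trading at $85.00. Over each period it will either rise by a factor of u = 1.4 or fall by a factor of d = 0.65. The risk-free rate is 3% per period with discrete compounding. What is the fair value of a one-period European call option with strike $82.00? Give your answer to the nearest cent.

Risk-neutral probability p = (1 + 0.03 − 0.65)/(1.4 − 0.65) = 0.3800/0.7500 = 0.5067
Terminal stock prices: S_u = 119, S_d = 55.25
Terminal payoffs (S − K): max(37, 0) = 37, max(-26.75, 0) = 0
Node 0 (S = 85): V_0 = 1/1.03·[0.5067·37.0000 + 0.4933·0.0000] = 18.2006

$18.20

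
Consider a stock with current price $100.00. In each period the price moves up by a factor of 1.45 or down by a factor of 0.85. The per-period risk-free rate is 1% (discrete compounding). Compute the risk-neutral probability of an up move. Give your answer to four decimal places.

p = 0.2667

Risk-neutral probability p = (1 + 0.01 − 0.85)/(1.45 − 0.85) = 0.1600/0.6000 = 0.2667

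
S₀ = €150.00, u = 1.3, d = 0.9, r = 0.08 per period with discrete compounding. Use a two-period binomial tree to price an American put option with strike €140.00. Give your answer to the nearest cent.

Risk-neutral probability p = (1 + 0.08 − 0.9)/(1.3 − 0.9) = 0.1800/0.4000 = 0.4500
Terminal stock prices: S_uu = 253.5, S_ud = 175.5, S_dd = 121.5
Terminal payoffs (K − S): max(-113.5, 0) = 0, max(-35.5, 0) = 0, max(18.5, 0) = 18.5
Node u (S = 195): continuation = 1/1.08·[0.4500·0.0000 + 0.5500·0.0000] = 0.0000; exercise value = 0.0000 ≤ continuation, so V_u = 0.0000
Node d (S = 135): continuation = 1/1.08·[0.4500·0.0000 + 0.5500·18.5000] = 9.4213; exercise value = 5.0000 ≤ continuation, so V_d = 9.4213
Node 0 (S = 150): continuation = 1/1.08·[0.4500·0.0000 + 0.5500·9.4213] = 4.7979; exercise value = 0.0000 ≤ continuation, so V_0 = 4.7979

€4.80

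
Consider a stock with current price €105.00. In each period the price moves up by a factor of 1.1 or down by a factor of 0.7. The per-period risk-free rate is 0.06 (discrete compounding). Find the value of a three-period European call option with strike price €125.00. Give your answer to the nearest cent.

€9.03

Risk-neutral probability p = (1 + 0.06 − 0.7)/(1.1 − 0.7) = 0.3600/0.4000 = 0.9000
Terminal stock prices: S_uuu = 139.8, S_uud = 88.94, S_udd = 56.59, S_ddd = 36.01
Terminal payoffs (S − K): max(14.76, 0) = 14.76, max(-36.06, 0) = 0, max(-68.41, 0) = 0, max(-88.99, 0) = 0
Node uu (S = 127.1): V_uu = 1/1.06·[0.9000·14.7550 + 0.1000·0.0000] = 12.5278
Node ud (S = 80.85): V_ud = 1/1.06·[0.9000·0.0000 + 0.1000·0.0000] = 0.0000
Node dd (S = 51.45): V_dd = 1/1.06·[0.9000·0.0000 + 0.1000·0.0000] = 0.0000
Node u (S = 115.5): V_u = 1/1.06·[0.9000·12.5278 + 0.1000·0.0000] = 10.6368
Node d (S = 73.5): V_d = 1/1.06·[0.9000·0.0000 + 0.1000·0.0000] = 0.0000
Node 0 (S = 105): V_0 = 1/1.06·[0.9000·10.6368 + 0.1000·0.0000] = 9.0313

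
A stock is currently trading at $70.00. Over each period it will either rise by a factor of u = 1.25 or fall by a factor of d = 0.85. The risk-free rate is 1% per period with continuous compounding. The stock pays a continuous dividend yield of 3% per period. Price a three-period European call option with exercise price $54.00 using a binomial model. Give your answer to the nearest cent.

Per-period risk-free factor R = e^0.01 = 1.0101; dividend-adjusted growth = e^(0.01−0.03) = 0.9802.
Risk-neutral probability p = (0.9802 − 0.85)/(1.25 − 0.85) = 0.1302/0.4000 = 0.3255
Terminal stock prices: S_uuu = 136.7, S_uud = 92.97, S_udd = 63.22, S_ddd = 42.99
Terminal payoffs (S − K): max(82.72, 0) = 82.72, max(38.97, 0) = 38.97, max(9.219, 0) = 9.219, max(-11.01, 0) = 0
Node uu (S = 109.4): V_uu = e^(−0.01)·[0.3255·82.7188 + 0.6745·38.9688] = 52.6798
Node ud (S = 74.38): V_ud = e^(−0.01)·[0.3255·38.9688 + 0.6745·9.2187] = 18.7142
Node dd (S = 50.57): V_dd = e^(−0.01)·[0.3255·9.2187 + 0.6745·0.0000] = 2.9708
Node u (S = 87.5): V_u = e^(−0.01)·[0.3255·52.6798 + 0.6745·18.7142] = 29.4737
Node d (S = 59.5): V_d = e^(−0.01)·[0.3255·18.7142 + 0.6745·2.9708] = 8.0147
Node 0 (S = 70): V_0 = e^(−0.01)·[0.3255·29.4737 + 0.6745·8.0147] = 14.8503

$14.85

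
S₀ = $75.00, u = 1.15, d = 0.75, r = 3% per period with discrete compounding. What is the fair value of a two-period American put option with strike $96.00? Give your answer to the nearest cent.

$21.00

Risk-neutral probability p = (1 + 0.03 − 0.75)/(1.15 − 0.75) = 0.2800/0.4000 = 0.7000
Terminal stock prices: S_uu = 99.19, S_ud = 64.69, S_dd = 42.19
Terminal payoffs (K − S): max(-3.187, 0) = 0, max(31.31, 0) = 31.31, max(53.81, 0) = 53.81
Node u (S = 86.25): continuation = 1/1.03·[0.7000·0.0000 + 0.3000·31.3125] = 9.1201; exercise value = 9.7500 > continuation, so V_u = 9.7500 (exercise)
Node d (S = 56.25): continuation = 1/1.03·[0.7000·31.3125 + 0.3000·53.8125] = 36.9539; exercise value = 39.7500 > continuation, so V_d = 39.7500 (exercise)
Node 0 (S = 75): continuation = 1/1.03·[0.7000·9.7500 + 0.3000·39.7500] = 18.2039; exercise value = 21.0000 > continuation, so V_0 = 21.0000 (exercise)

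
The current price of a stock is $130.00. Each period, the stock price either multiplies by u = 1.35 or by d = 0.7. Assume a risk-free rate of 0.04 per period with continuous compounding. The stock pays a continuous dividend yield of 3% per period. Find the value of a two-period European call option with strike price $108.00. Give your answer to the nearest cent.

Per-period risk-free factor R = e^0.04 = 1.0408; dividend-adjusted growth = e^(0.04−0.03) = 1.0101.
Risk-neutral probability p = (1.0101 − 0.7)/(1.35 − 0.7) = 0.3101/0.6500 = 0.4770
Terminal stock prices: S_uu = 236.9, S_ud = 122.8, S_dd = 63.7
Terminal payoffs (S − K): max(128.9, 0) = 128.9, max(14.85, 0) = 14.85, max(-44.3, 0) = 0
Node u (S = 175.5): V_u = e^(−0.04)·[0.4770·128.9250 + 0.5230·14.8500] = 66.5479
Node d (S = 91): V_d = e^(−0.04)·[0.4770·14.8500 + 0.5230·0.0000] = 6.8057
Node 0 (S = 130): V_0 = e^(−0.04)·[0.4770·66.5479 + 0.5230·6.8057] = 33.9185

$33.92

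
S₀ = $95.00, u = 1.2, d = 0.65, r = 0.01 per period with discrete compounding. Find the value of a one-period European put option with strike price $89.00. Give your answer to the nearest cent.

Risk-neutral probability p = (1 + 0.01 − 0.65)/(1.2 − 0.65) = 0.3600/0.5500 = 0.6545
Terminal stock prices: S_u = 114, S_d = 61.75
Terminal payoffs (K − S): max(-25, 0) = 0, max(27.25, 0) = 27.25
Node 0 (S = 95): V_0 = 1/1.01·[0.6545·0.0000 + 0.3455·27.2500] = 9.3204

$9.32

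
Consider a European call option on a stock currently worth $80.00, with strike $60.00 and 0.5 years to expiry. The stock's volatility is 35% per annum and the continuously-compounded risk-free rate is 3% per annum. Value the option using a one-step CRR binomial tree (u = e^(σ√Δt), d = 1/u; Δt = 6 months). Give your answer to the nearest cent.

CRR parameters: u = e^(σ√Δt) = e^(0.35·√0.5) = 1.2808, d = 1/u = 0.7808
Per-period rate: rΔt = 0.03·0.5 = 0.015, so R = e^0.015 = 1.0151
Risk-neutral probability p = (e^0.015 − 0.7808)/(1.2808 − 0.7808) = 0.2344/0.5000 = 0.4687
Terminal stock prices: S_u = 102.5, S_d = 62.46
Terminal payoffs (S − K): max(42.46, 0) = 42.46, max(2.461, 0) = 2.461
Node 0 (S = 80): V_0 = e^(−0.015)·[0.4687·42.4643 + 0.5313·2.4608] = 20.8933

$20.89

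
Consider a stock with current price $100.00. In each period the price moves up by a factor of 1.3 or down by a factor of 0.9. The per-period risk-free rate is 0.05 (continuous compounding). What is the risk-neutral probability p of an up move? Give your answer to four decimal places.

p = 0.3782

Risk-neutral probability p = (e^0.05 − 0.9)/(1.3 − 0.9) = 0.1513/0.4000 = 0.3782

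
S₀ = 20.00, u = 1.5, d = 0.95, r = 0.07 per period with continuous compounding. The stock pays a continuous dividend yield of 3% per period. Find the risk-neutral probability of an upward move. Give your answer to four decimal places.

p = 0.1651

Per-period risk-free factor R = e^0.07 = 1.0725; dividend-adjusted growth = e^(0.07−0.03) = 1.0408.
Risk-neutral probability p = (1.0408 − 0.95)/(1.5 − 0.95) = 0.0908/0.5500 = 0.1651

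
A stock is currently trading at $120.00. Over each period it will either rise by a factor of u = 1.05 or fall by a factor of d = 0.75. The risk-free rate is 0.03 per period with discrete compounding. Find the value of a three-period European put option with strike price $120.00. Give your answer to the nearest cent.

$3.89

Risk-neutral probability p = (1 + 0.03 − 0.75)/(1.05 − 0.75) = 0.2800/0.3000 = 0.9333
Terminal stock prices: S_uuu = 138.9, S_uud = 99.23, S_udd = 70.88, S_ddd = 50.62
Terminal payoffs (K − S): max(-18.92, 0) = 0, max(20.77, 0) = 20.77, max(49.12, 0) = 49.12, max(69.38, 0) = 69.38
Node uu (S = 132.3): V_uu = 1/1.03·[0.9333·0.0000 + 0.0667·20.7750] = 1.3447
Node ud (S = 94.5): V_ud = 1/1.03·[0.9333·20.7750 + 0.0667·49.1250] = 22.0049
Node dd (S = 67.5): V_dd = 1/1.03·[0.9333·49.1250 + 0.0667·69.3750] = 49.0049
Node u (S = 126): V_u = 1/1.03·[0.9333·1.3447 + 0.0667·22.0049] = 2.6427
Node d (S = 90): V_d = 1/1.03·[0.9333·22.0049 + 0.0667·49.0049] = 23.1115
Node 0 (S = 120): V_0 = 1/1.03·[0.9333·2.6427 + 0.0667·23.1115] = 3.8906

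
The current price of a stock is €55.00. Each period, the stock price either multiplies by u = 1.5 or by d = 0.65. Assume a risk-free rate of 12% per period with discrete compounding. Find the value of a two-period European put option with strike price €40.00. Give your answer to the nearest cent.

Risk-neutral probability p = (1 + 0.12 − 0.65)/(1.5 − 0.65) = 0.4700/0.8500 = 0.5529
Terminal stock prices: S_uu = 123.8, S_ud = 53.62, S_dd = 23.24
Terminal payoffs (K − S): max(-83.75, 0) = 0, max(-13.62, 0) = 0, max(16.76, 0) = 16.76
Node u (S = 82.5): V_u = 1/1.12·[0.5529·0.0000 + 0.4471·0.0000] = 0.0000
Node d (S = 35.75): V_d = 1/1.12·[0.5529·0.0000 + 0.4471·16.7625] = 6.6909
Node 0 (S = 55): V_0 = 1/1.12·[0.5529·0.0000 + 0.4471·6.6909] = 2.6707

€2.67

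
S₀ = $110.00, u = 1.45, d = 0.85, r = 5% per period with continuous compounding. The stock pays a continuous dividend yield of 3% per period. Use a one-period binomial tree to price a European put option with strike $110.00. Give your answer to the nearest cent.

Per-period risk-free factor R = e^0.05 = 1.0513; dividend-adjusted growth = e^(0.05−0.03) = 1.0202.
Risk-neutral probability p = (1.0202 − 0.85)/(1.45 − 0.85) = 0.1702/0.6000 = 0.2837
Terminal stock prices: S_u = 159.5, S_d = 93.5
Terminal payoffs (K − S): max(-49.5, 0) = 0, max(16.5, 0) = 16.5
Node 0 (S = 110): V_0 = e^(−0.05)·[0.2837·0.0000 + 0.7163·16.5000] = 11.2430

$11.24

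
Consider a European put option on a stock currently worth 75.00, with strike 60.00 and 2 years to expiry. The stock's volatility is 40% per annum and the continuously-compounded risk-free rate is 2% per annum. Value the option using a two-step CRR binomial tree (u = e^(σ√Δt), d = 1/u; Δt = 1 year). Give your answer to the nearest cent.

8.33

CRR parameters: u = e^(σ√Δt) = e^(0.4·√1) = 1.4918, d = 1/u = 0.6703
Per-period rate: rΔt = 0.02·1 = 0.02, so R = e^0.02 = 1.0202
Risk-neutral probability p = (e^0.02 − 0.6703)/(1.4918 − 0.6703) = 0.3499/0.8215 = 0.4259
Terminal stock prices: S_uu = 166.9, S_ud = 75, S_dd = 33.7
Terminal payoffs (K − S): max(-106.9, 0) = 0, max(-15, 0) = 0, max(26.3, 0) = 26.3
Node u (S = 111.9): V_u = e^(−0.02)·[0.4259·0.0000 + 0.5741·0.0000] = 0.0000
Node d (S = 50.27): V_d = e^(−0.02)·[0.4259·0.0000 + 0.5741·26.3003] = 14.8000
Node 0 (S = 75): V_0 = e^(−0.02)·[0.4259·0.0000 + 0.5741·14.8000] = 8.3284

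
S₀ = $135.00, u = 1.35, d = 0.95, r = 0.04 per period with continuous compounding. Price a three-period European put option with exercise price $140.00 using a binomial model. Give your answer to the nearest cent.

$9.93

Risk-neutral probability p = (e^0.04 − 0.95)/(1.35 − 0.95) = 0.0908/0.4000 = 0.2270
Terminal stock prices: S_uuu = 332.2, S_uud = 233.7, S_udd = 164.5, S_ddd = 115.7
Terminal payoffs (K − S): max(-192.2, 0) = 0, max(-93.74, 0) = 0, max(-24.48, 0) = 0, max(24.25, 0) = 24.25
Node uu (S = 246): V_uu = e^(−0.04)·[0.2270·0.0000 + 0.7730·0.0000] = 0.0000
Node ud (S = 173.1): V_ud = e^(−0.04)·[0.2270·0.0000 + 0.7730·0.0000] = 0.0000
Node dd (S = 121.8): V_dd = e^(−0.04)·[0.2270·0.0000 + 0.7730·24.2544] = 18.0129
Node u (S = 182.2): V_u = e^(−0.04)·[0.2270·0.0000 + 0.7730·0.0000] = 0.0000
Node d (S = 128.2): V_d = e^(−0.04)·[0.2270·0.0000 + 0.7730·18.0129] = 13.3775
Node 0 (S = 135): V_0 = e^(−0.04)·[0.2270·0.0000 + 0.7730·13.3775] = 9.9350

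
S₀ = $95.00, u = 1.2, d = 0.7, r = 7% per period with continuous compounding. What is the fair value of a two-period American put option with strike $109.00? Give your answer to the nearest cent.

$14.93

Risk-neutral probability p = (e^0.07 − 0.7)/(1.2 − 0.7) = 0.3725/0.5000 = 0.7450
Terminal stock prices: S_uu = 136.8, S_ud = 79.8, S_dd = 46.55
Terminal payoffs (K − S): max(-27.8, 0) = 0, max(29.2, 0) = 29.2, max(62.45, 0) = 62.45
Node u (S = 114): continuation = e^(−0.07)·[0.7450·0.0000 + 0.2550·29.2000] = 6.9422; exercise value = 0.0000 ≤ continuation, so V_u = 6.9422
Node d (S = 66.5): continuation = e^(−0.07)·[0.7450·29.2000 + 0.2550·62.4500] = 35.1309; exercise value = 42.5000 > continuation, so V_d = 42.5000 (exercise)
Node 0 (S = 95): continuation = e^(−0.07)·[0.7450·6.9422 + 0.2550·42.5000] = 14.9265; exercise value = 14.0000 ≤ continuation, so V_0 = 14.9265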